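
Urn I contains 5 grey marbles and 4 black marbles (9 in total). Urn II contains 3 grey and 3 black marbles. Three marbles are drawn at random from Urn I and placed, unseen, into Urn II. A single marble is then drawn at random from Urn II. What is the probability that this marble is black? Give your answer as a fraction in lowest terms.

Condition on how many of the transferred marbles are black (from Urn I: 4 black of 9; then Urn II has 9 total).
  0 black: C(4,0)C(5,3)/C(9,3) = 5/42; then P = 3/9
  1 black: C(4,1)C(5,2)/C(9,3) = 10/21; then P = 4/9
  2 black: C(4,2)C(5,1)/C(9,3) = 5/14; then P = 5/9
  3 black: C(4,3)C(5,0)/C(9,3) = 1/21; then P = 6/9
P(black from Urn II) = 13/27 ≈ 0.4815.

13/27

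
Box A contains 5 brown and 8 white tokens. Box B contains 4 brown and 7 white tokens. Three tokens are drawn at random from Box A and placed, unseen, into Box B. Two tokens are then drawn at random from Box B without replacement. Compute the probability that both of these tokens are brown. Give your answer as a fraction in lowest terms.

Condition on how many of the transferred tokens are brown (from Box A: 5 brown of 13; then Box B has 14 total).
  0 brown: C(5,0)C(8,3)/C(13,3) = 28/143; then P = C(4,2)/C(14,2) = 6/91
  1 brown: C(5,1)C(8,2)/C(13,3) = 70/143; then P = C(5,2)/C(14,2) = 10/91
  2 brown: C(5,2)C(8,1)/C(13,3) = 40/143; then P = C(6,2)/C(14,2) = 15/91
  3 brown: C(5,3)C(8,0)/C(13,3) = 5/143; then P = C(7,2)/C(14,2) = 3/13
P(both brown) = 11/91 ≈ 0.1209.

11/91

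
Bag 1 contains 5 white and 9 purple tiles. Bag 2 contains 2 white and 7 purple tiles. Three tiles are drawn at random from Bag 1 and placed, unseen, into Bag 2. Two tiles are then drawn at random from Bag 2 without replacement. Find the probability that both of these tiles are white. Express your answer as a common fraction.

158/3003

Condition on how many of the transferred tiles are white (from Bag 1: 5 white of 14; then Bag 2 has 12 total).
  0 white: C(5,0)C(9,3)/C(14,3) = 3/13; then P = C(2,2)/C(12,2) = 1/66
  1 white: C(5,1)C(9,2)/C(14,3) = 45/91; then P = C(3,2)/C(12,2) = 1/22
  2 white: C(5,2)C(9,1)/C(14,3) = 45/182; then P = C(4,2)/C(12,2) = 1/11
  3 white: C(5,3)C(9,0)/C(14,3) = 5/182; then P = C(5,2)/C(12,2) = 5/33
P(both white) = 158/3003 ≈ 0.0526.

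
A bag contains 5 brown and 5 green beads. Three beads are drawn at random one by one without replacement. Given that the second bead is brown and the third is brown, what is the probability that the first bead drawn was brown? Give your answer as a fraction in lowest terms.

P(first=brown and the second bead is brown and the third is brown) = (5/10)·(4/9)·(3/8) = 1/12.
P(E) = Σ over first color = 1/12 + 5/36 = 2/9.
By Bayes, P(first=brown | E) = 1/12 / 2/9 = 3/8 ≈ 0.3750.

3/8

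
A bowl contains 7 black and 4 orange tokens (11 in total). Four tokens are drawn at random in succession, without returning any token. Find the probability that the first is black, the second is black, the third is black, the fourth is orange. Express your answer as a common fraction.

7/66

Multiply the conditional probability of each draw in order, without replacement, so each draw removes one from its color and from the total.
P = (7/11) · (6/10) · (5/9) · (4/8) = 7/66 ≈ 0.1061.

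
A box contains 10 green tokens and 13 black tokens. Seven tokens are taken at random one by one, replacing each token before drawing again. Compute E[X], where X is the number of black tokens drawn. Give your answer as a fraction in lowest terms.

91/23

By linearity of expectation, E[X] = Σ P(draw i is black); each independent draw has P(black) = 13/23.
E[X] = 7 · 13/23 = 91/23 ≈ 3.9565.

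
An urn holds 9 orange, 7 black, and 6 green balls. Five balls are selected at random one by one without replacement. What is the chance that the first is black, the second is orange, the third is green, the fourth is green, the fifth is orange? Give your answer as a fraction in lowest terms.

Multiply the conditional probability of each draw in order, without replacement, so each draw removes one from its color and from the total.
P = (7/22) · (9/21) · (6/20) · (5/19) · (8/18) = 1/209 ≈ 0.0048.

1/209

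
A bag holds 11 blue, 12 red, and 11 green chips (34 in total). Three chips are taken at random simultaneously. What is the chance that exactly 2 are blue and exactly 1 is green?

55/544

Unordered draws without replacement: count favorable combinations over C(34,3).
Favorable = C(11,2) · C(12,0) · C(11,1) = 605; total = C(34,3) = 5984.
P = 605/5984 = 55/544 ≈ 0.1011.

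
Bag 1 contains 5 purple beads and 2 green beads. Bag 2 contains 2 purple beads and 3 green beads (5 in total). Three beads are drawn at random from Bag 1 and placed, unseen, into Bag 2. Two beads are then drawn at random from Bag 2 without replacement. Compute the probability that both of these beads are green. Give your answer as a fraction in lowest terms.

Condition on how many of the transferred beads are green (from Bag 1: 2 green of 7; then Bag 2 has 8 total).
  0 green: C(2,0)C(5,3)/C(7,3) = 2/7; then P = C(3,2)/C(8,2) = 3/28
  1 green: C(2,1)C(5,2)/C(7,3) = 4/7; then P = C(4,2)/C(8,2) = 3/14
  2 green: C(2,2)C(5,1)/C(7,3) = 1/7; then P = C(5,2)/C(8,2) = 5/14
P(both green) = 10/49 ≈ 0.2041.

10/49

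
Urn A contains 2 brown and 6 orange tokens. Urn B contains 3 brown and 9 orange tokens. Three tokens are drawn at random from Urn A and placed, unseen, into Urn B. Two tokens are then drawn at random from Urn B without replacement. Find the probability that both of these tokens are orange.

27/49

Condition on how many of the transferred tokens are orange (from Urn A: 6 orange of 8; then Urn B has 15 total).
  1 orange: C(6,1)C(2,2)/C(8,3) = 3/28; then P = C(10,2)/C(15,2) = 3/7
  2 orange: C(6,2)C(2,1)/C(8,3) = 15/28; then P = C(11,2)/C(15,2) = 11/21
  3 orange: C(6,3)C(2,0)/C(8,3) = 5/14; then P = C(12,2)/C(15,2) = 22/35
P(both orange) = 27/49 ≈ 0.5510.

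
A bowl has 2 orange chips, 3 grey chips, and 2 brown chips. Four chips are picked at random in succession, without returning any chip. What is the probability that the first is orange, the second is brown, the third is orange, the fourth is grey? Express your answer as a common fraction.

1/70

Multiply the conditional probability of each draw in order, without replacement, so each draw removes one from its color and from the total.
P = (2/7) · (2/6) · (1/5) · (3/4) = 1/70 ≈ 0.0143.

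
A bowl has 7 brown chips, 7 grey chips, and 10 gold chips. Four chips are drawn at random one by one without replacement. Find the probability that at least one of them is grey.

589/759

Use the complement: P(at least one grey) = 1 − P(no grey).
P(none) = C(17,4)/C(24,4) = 2380/10626.
So P = 1 − 2380/10626 = 589/759 ≈ 0.7760.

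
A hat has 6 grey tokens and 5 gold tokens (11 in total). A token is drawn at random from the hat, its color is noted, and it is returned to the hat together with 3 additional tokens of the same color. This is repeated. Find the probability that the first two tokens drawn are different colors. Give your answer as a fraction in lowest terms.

Either grey then gold, or gold then grey; after the first draw the total is 14.
P = (6/11)·(5/14) + (5/11)·(6/14) = 30/77 ≈ 0.3896.

30/77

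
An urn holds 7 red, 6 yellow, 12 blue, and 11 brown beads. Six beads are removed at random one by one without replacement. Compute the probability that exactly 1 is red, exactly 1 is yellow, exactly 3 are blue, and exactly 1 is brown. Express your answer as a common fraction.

55/1054

Unordered draws without replacement: count favorable combinations over C(36,6).
Favorable = C(7,1) · C(6,1) · C(12,3) · C(11,1) = 101640; total = C(36,6) = 1947792.
P = 101640/1947792 = 55/1054 ≈ 0.0522.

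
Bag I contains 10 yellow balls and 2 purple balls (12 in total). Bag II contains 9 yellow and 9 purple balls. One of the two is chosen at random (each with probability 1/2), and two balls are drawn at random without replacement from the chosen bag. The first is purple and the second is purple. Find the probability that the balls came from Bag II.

264/281

P(E | Bag I) = 1/66; P(E | Bag II) = 4/17.
P(E) = 1/2·1/66 + 1/2·4/17 = 281/2244.
By Bayes' rule, P(Bag II | E) = 2/17 / 281/2244 = 264/281 ≈ 0.9395.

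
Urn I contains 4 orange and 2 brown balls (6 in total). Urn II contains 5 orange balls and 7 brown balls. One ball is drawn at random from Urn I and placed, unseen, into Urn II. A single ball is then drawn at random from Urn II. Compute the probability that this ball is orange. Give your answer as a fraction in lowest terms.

17/39

Condition on how many of the transferred balls are orange (from Urn I: 4 orange of 6; then Urn II has 13 total).
  0 orange: C(4,0)C(2,1)/C(6,1) = 1/3; then P = 5/13
  1 orange: C(4,1)C(2,0)/C(6,1) = 2/3; then P = 6/13
P(orange from Urn II) = 17/39 ≈ 0.4359.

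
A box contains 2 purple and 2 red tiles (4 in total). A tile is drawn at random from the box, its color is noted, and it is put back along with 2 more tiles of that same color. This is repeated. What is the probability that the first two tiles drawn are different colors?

1/3

Either purple then red, or red then purple; after the first draw the total is 6.
P = (2/4)·(2/6) + (2/4)·(2/6) = 1/3 ≈ 0.3333.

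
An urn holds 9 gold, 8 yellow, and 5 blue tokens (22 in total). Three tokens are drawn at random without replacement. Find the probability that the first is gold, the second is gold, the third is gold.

Multiply the conditional probability of each draw in order, without replacement, so each draw removes one from its color and from the total.
P = (9/22) · (8/21) · (7/20) = 3/55 ≈ 0.0545.

3/55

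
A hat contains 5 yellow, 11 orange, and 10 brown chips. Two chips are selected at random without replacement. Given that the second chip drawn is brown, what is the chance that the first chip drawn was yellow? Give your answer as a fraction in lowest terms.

P(first=yellow and the second chip drawn is brown) = (5/26)·(10/25) = 1/13.
P(the second chip drawn is brown) = Σ over first color = 1/13 + 11/65 + 9/65 = 5/13.
By Bayes, P(first=yellow | the second chip drawn is brown) = 1/13 / 5/13 = 1/5 ≈ 0.2000.

1/5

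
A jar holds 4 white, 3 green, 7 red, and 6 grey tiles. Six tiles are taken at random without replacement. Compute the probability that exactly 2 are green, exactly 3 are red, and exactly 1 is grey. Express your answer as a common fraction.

Unordered draws without replacement: count favorable combinations over C(20,6).
Favorable = C(4,0) · C(3,2) · C(7,3) · C(6,1) = 630; total = C(20,6) = 38760.
P = 630/38760 = 21/1292 ≈ 0.0163.

21/1292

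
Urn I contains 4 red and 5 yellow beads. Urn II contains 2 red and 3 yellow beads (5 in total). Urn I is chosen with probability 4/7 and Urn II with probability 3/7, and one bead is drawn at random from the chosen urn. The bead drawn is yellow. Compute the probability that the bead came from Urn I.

P(yellow | Urn I) = 5/9; P(yellow | Urn II) = 3/5.
P(yellow) = 4/7·5/9 + 3/7·3/5 = 181/315.
By Bayes' rule, P(Urn I | yellow) = 20/63 / 181/315 = 100/181 ≈ 0.5525.

100/181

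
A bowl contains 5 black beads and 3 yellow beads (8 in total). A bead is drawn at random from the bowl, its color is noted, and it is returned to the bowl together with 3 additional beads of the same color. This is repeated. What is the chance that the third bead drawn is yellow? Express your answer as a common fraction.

3/8

Sum over the four possibilities for the first two draws (yellow/not-yellow each), tracking how the yellow count and total change by +3 per draw.
P(third is yellow) = 3/8 ≈ 0.3750. (In a Pólya urn every draw has the same marginal probability 3/8.)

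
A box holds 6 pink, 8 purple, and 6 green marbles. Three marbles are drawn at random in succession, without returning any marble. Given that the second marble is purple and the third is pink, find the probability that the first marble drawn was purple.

7/18

P(first=purple and the second marble is purple and the third is pink) = (8/20)·(7/19)·(6/18) = 14/285.
P(E) = Σ over first color = 2/57 + 14/285 + 4/95 = 12/95.
By Bayes, P(first=purple | E) = 14/285 / 12/95 = 7/18 ≈ 0.3889.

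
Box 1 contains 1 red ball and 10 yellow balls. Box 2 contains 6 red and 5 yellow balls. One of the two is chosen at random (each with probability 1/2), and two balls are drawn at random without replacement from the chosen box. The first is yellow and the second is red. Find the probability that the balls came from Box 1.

P(E | Box 1) = 1/11; P(E | Box 2) = 3/11.
P(E) = 1/2·1/11 + 1/2·3/11 = 2/11.
By Bayes' rule, P(Box 1 | E) = 1/22 / 2/11 = 1/4 ≈ 0.2500.

1/4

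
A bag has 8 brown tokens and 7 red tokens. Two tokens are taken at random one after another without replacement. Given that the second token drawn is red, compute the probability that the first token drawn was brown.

P(first=brown and the second token drawn is red) = (8/15)·(7/14) = 4/15.
P(the second token drawn is red) = Σ over first color = 4/15 + 1/5 = 7/15.
By Bayes, P(first=brown | the second token drawn is red) = 4/15 / 7/15 = 4/7 ≈ 0.5714.

4/7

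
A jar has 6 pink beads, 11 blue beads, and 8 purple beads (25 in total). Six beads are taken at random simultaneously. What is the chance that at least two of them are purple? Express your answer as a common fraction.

823/1265

Sum the hypergeometric tail for j = 2,…,6 purple beads.
Favorable = C(8,2)·C(17,4) + C(8,3)·C(17,3) + C(8,4)·C(17,2) + C(8,5)·C(17,1) + C(8,6)·C(17,0) = 115220; total = C(25,6) = 177100.
P = 115220/177100 = 823/1265 ≈ 0.6506.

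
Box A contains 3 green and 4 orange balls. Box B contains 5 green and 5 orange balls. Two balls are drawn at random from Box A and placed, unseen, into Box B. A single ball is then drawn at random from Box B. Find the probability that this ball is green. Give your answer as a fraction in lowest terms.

41/84

Condition on how many of the transferred balls are green (from Box A: 3 green of 7; then Box B has 12 total).
  0 green: C(3,0)C(4,2)/C(7,2) = 2/7; then P = 5/12
  1 green: C(3,1)C(4,1)/C(7,2) = 4/7; then P = 6/12
  2 green: C(3,2)C(4,0)/C(7,2) = 1/7; then P = 7/12
P(green from Box B) = 41/84 ≈ 0.4881.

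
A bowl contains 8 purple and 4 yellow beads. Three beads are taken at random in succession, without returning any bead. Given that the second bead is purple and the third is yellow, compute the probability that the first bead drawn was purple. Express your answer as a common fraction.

P(first=purple and the second bead is purple and the third is yellow) = (8/12)·(7/11)·(4/10) = 28/165.
P(E) = Σ over first color = 28/165 + 4/55 = 8/33.
By Bayes, P(first=purple | E) = 28/165 / 8/33 = 7/10 ≈ 0.7000.

7/10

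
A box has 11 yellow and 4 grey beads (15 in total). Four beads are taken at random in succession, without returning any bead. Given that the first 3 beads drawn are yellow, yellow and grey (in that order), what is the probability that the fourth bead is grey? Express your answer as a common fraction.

After removing 2 yellow, 1 grey, the box has 3 grey out of 12 remaining.
P(fourth is grey | given) = 3/12 = 1/4 ≈ 0.2500.

1/4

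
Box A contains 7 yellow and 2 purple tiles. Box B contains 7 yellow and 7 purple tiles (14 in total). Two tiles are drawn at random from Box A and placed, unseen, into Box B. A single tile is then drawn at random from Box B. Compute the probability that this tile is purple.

Condition on how many of the transferred tiles are purple (from Box A: 2 purple of 9; then Box B has 16 total).
  0 purple: C(2,0)C(7,2)/C(9,2) = 7/12; then P = 7/16
  1 purple: C(2,1)C(7,1)/C(9,2) = 7/18; then P = 8/16
  2 purple: C(2,2)C(7,0)/C(9,2) = 1/36; then P = 9/16
P(purple from Box B) = 67/144 ≈ 0.4653.

67/144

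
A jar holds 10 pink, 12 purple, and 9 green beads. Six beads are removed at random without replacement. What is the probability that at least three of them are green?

7682/35061

Sum the hypergeometric tail for j = 3,…,6 green beads.
Favorable = C(9,3)·C(22,3) + C(9,4)·C(22,2) + C(9,5)·C(22,1) + C(9,6)·C(22,0) = 161322; total = C(31,6) = 736281.
P = 161322/736281 = 7682/35061 ≈ 0.2191.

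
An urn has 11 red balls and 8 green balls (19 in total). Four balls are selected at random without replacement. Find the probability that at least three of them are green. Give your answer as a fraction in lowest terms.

Sum the hypergeometric tail for j = 3,…,4 green balls.
Favorable = C(8,3)·C(11,1) + C(8,4)·C(11,0) = 686; total = C(19,4) = 3876.
P = 686/3876 = 343/1938 ≈ 0.1770.

343/1938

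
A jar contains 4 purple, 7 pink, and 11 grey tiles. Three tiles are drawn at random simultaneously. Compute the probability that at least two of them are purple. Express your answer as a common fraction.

Sum the hypergeometric tail for j = 2,…,3 purple tiles.
Favorable = C(4,2)·C(18,1) + C(4,3)·C(18,0) = 112; total = C(22,3) = 1540.
P = 112/1540 = 4/55 ≈ 0.0727.

4/55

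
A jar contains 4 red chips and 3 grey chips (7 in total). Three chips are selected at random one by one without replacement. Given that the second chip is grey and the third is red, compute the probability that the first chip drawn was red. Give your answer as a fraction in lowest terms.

P(first=red and the second chip is grey and the third is red) = (4/7)·(3/6)·(3/5) = 6/35.
P(E) = Σ over first color = 6/35 + 4/35 = 2/7.
By Bayes, P(first=red | E) = 6/35 / 2/7 = 3/5 ≈ 0.6000.

3/5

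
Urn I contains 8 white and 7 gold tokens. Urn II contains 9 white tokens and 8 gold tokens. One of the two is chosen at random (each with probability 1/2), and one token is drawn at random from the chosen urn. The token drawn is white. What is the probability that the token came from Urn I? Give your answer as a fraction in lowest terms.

P(white | Urn I) = 8/15; P(white | Urn II) = 9/17.
P(white) = 1/2·8/15 + 1/2·9/17 = 271/510.
By Bayes' rule, P(Urn I | white) = 4/15 / 271/510 = 136/271 ≈ 0.5018.

136/271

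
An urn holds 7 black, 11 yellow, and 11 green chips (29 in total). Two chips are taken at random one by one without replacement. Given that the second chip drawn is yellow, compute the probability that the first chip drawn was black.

P(first=black and the second chip drawn is yellow) = (7/29)·(11/28) = 11/116.
P(the second chip drawn is yellow) = Σ over first color = 11/116 + 55/406 + 121/812 = 11/29.
By Bayes, P(first=black | the second chip drawn is yellow) = 11/116 / 11/29 = 1/4 ≈ 0.2500.

1/4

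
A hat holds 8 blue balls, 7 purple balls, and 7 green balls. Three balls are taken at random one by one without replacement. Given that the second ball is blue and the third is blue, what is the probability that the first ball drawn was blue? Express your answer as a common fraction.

P(first=blue and the second ball is blue and the third is blue) = (8/22)·(7/21)·(6/20) = 2/55.
P(E) = Σ over first color = 2/55 + 7/165 + 7/165 = 4/33.
By Bayes, P(first=blue | E) = 2/55 / 4/33 = 3/10 ≈ 0.3000.

3/10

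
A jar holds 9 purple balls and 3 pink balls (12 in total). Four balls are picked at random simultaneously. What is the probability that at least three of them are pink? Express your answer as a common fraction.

Sum the hypergeometric tail for j = 3,…,3 pink balls.
Favorable = C(3,3)·C(9,1) = 9; total = C(12,4) = 495.
P = 9/495 = 1/55 ≈ 0.0182.

1/55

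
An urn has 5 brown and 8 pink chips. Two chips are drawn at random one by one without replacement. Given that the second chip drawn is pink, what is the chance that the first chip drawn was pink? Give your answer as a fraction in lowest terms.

7/12

P(first=pink and the second chip drawn is pink) = (8/13)·(7/12) = 14/39.
P(the second chip drawn is pink) = Σ over first color = 10/39 + 14/39 = 8/13.
By Bayes, P(first=pink | the second chip drawn is pink) = 14/39 / 8/13 = 7/12 ≈ 0.5833.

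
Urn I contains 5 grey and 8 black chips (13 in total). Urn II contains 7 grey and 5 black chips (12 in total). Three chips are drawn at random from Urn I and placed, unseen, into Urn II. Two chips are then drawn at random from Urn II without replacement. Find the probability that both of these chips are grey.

Condition on how many of the transferred chips are grey (from Urn I: 5 grey of 13; then Urn II has 15 total).
  0 grey: C(5,0)C(8,3)/C(13,3) = 28/143; then P = C(7,2)/C(15,2) = 1/5
  1 grey: C(5,1)C(8,2)/C(13,3) = 70/143; then P = C(8,2)/C(15,2) = 4/15
  2 grey: C(5,2)C(8,1)/C(13,3) = 40/143; then P = C(9,2)/C(15,2) = 12/35
  3 grey: C(5,3)C(8,0)/C(13,3) = 5/143; then P = C(10,2)/C(15,2) = 3/7
P(both grey) = 383/1365 ≈ 0.2806.

383/1365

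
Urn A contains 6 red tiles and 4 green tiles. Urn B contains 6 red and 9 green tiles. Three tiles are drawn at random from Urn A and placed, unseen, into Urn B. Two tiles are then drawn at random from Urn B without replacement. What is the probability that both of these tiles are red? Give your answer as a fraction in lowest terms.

Condition on how many of the transferred tiles are red (from Urn A: 6 red of 10; then Urn B has 18 total).
  0 red: C(6,0)C(4,3)/C(10,3) = 1/30; then P = C(6,2)/C(18,2) = 5/51
  1 red: C(6,1)C(4,2)/C(10,3) = 3/10; then P = C(7,2)/C(18,2) = 7/51
  2 red: C(6,2)C(4,1)/C(10,3) = 1/2; then P = C(8,2)/C(18,2) = 28/153
  3 red: C(6,3)C(4,0)/C(10,3) = 1/6; then P = C(9,2)/C(18,2) = 4/17
P(both red) = 134/765 ≈ 0.1752.

134/765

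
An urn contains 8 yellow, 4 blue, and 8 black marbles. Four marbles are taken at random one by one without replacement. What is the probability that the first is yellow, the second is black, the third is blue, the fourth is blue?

Multiply the conditional probability of each draw in order, without replacement, so each draw removes one from its color and from the total.
P = (8/20) · (8/19) · (4/18) · (3/17) = 32/4845 ≈ 0.0066.

32/4845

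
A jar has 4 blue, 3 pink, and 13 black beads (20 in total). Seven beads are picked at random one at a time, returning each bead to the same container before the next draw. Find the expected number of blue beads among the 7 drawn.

7/5

By linearity of expectation, E[X] = Σ P(draw i is blue); each independent draw has P(blue) = 4/20.
E[X] = 7 · 4/20 = 7/5 ≈ 1.4000.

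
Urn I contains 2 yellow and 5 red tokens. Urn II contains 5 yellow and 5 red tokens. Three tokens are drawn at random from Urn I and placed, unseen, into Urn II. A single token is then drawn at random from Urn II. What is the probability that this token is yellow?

41/91

Condition on how many of the transferred tokens are yellow (from Urn I: 2 yellow of 7; then Urn II has 13 total).
  0 yellow: C(2,0)C(5,3)/C(7,3) = 2/7; then P = 5/13
  1 yellow: C(2,1)C(5,2)/C(7,3) = 4/7; then P = 6/13
  2 yellow: C(2,2)C(5,1)/C(7,3) = 1/7; then P = 7/13
P(yellow from Urn II) = 41/91 ≈ 0.4505.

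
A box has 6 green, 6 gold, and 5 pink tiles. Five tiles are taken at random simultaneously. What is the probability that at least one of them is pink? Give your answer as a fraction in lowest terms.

Use the complement: P(at least one pink) = 1 − P(no pink).
P(none) = C(12,5)/C(17,5) = 792/6188.
So P = 1 − 792/6188 = 1349/1547 ≈ 0.8720.

1349/1547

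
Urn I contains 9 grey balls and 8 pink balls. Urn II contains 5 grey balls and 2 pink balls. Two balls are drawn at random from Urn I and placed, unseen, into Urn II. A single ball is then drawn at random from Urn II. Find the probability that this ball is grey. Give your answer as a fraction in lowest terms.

Condition on how many of the transferred balls are grey (from Urn I: 9 grey of 17; then Urn II has 9 total).
  0 grey: C(9,0)C(8,2)/C(17,2) = 7/34; then P = 5/9
  1 grey: C(9,1)C(8,1)/C(17,2) = 9/17; then P = 6/9
  2 grey: C(9,2)C(8,0)/C(17,2) = 9/34; then P = 7/9
P(grey from Urn II) = 103/153 ≈ 0.6732.

103/153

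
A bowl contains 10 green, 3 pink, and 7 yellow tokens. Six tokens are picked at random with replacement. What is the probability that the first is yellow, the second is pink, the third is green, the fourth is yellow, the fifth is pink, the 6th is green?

Multiply the conditional probability of each draw in order, with replacement (the composition resets each draw).
P = (7/20) · (3/20) · (10/20) · (7/20) · (3/20) · (10/20) = 441/640000 ≈ 0.0007.

441/640000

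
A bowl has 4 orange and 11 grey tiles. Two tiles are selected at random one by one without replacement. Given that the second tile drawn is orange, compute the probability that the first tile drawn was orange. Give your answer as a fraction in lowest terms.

3/14

P(first=orange and the second tile drawn is orange) = (4/15)·(3/14) = 2/35.
P(the second tile drawn is orange) = Σ over first color = 2/35 + 22/105 = 4/15.
By Bayes, P(first=orange | the second tile drawn is orange) = 2/35 / 4/15 = 3/14 ≈ 0.2143.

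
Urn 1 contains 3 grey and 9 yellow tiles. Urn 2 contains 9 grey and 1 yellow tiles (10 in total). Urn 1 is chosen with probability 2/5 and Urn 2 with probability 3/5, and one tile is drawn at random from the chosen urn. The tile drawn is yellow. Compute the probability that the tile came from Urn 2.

1/6

P(yellow | Urn 1) = 3/4; P(yellow | Urn 2) = 1/10.
P(yellow) = 2/5·3/4 + 3/5·1/10 = 9/25.
By Bayes' rule, P(Urn 2 | yellow) = 3/50 / 9/25 = 1/6 ≈ 0.1667.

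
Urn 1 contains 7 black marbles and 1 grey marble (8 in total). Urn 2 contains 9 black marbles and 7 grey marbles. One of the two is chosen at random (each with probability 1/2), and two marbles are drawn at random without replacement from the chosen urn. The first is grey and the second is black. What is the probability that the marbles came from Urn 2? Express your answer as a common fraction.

P(E | Urn 1) = 1/8; P(E | Urn 2) = 21/80.
P(E) = 1/2·1/8 + 1/2·21/80 = 31/160.
By Bayes' rule, P(Urn 2 | E) = 21/160 / 31/160 = 21/31 ≈ 0.6774.

21/31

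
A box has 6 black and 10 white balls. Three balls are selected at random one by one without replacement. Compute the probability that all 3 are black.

1/28

Multiply the conditional probability of each draw in order, without replacement, so each draw removes one from its color and from the total.
P = (6/16) · (5/15) · (4/14) = 1/28 ≈ 0.0357.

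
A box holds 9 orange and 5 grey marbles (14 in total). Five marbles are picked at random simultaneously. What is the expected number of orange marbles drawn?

By linearity of expectation, E[X] = Σ P(draw i is orange); by symmetry each draw (even without replacement) has P(orange) = 9/14.
E[X] = 5 · 9/14 = 45/14 ≈ 3.2143.

45/14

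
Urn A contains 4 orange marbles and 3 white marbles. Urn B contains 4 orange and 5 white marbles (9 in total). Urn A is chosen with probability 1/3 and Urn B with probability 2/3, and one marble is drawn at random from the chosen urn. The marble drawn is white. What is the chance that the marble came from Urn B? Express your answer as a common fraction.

70/97

P(white | Urn A) = 3/7; P(white | Urn B) = 5/9.
P(white) = 1/3·3/7 + 2/3·5/9 = 97/189.
By Bayes' rule, P(Urn B | white) = 10/27 / 97/189 = 70/97 ≈ 0.7216.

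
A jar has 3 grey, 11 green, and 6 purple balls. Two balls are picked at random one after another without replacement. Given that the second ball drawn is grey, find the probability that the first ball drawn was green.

P(first=green and the second ball drawn is grey) = (11/20)·(3/19) = 33/380.
P(the second ball drawn is grey) = Σ over first color = 3/190 + 33/380 + 9/190 = 3/20.
By Bayes, P(first=green | the second ball drawn is grey) = 33/380 / 3/20 = 11/19 ≈ 0.5789.

11/19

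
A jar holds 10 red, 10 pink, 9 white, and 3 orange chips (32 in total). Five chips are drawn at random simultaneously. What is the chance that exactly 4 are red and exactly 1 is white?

Unordered draws without replacement: count favorable combinations over C(32,5).
Favorable = C(10,4) · C(10,0) · C(9,1) · C(3,0) = 1890; total = C(32,5) = 201376.
P = 1890/201376 = 135/14384 ≈ 0.0094.

135/14384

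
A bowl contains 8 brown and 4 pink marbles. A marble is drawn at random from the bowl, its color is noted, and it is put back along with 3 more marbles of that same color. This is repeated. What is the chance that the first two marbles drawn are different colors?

16/45

Either brown then pink, or pink then brown; after the first draw the total is 15.
P = (8/12)·(4/15) + (4/12)·(8/15) = 16/45 ≈ 0.3556.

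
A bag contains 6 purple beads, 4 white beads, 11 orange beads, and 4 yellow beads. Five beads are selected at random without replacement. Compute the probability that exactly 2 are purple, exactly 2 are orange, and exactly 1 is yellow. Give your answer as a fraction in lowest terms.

Unordered draws without replacement: count favorable combinations over C(25,5).
Favorable = C(6,2) · C(4,0) · C(11,2) · C(4,1) = 3300; total = C(25,5) = 53130.
P = 3300/53130 = 10/161 ≈ 0.0621.

10/161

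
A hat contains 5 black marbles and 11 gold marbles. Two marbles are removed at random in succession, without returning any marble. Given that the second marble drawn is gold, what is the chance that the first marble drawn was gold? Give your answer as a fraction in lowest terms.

2/3

P(first=gold and the second marble drawn is gold) = (11/16)·(10/15) = 11/24.
P(the second marble drawn is gold) = Σ over first color = 11/48 + 11/24 = 11/16.
By Bayes, P(first=gold | the second marble drawn is gold) = 11/24 / 11/16 = 2/3 ≈ 0.6667.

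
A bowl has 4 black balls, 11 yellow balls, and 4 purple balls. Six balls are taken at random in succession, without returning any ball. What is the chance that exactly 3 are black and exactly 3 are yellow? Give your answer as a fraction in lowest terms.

55/2261

Unordered draws without replacement: count favorable combinations over C(19,6).
Favorable = C(4,3) · C(11,3) · C(4,0) = 660; total = C(19,6) = 27132.
P = 660/27132 = 55/2261 ≈ 0.0243.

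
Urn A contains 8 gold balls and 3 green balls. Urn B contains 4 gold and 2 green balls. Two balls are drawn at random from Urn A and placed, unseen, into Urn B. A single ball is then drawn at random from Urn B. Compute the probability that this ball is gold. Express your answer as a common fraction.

15/22

Condition on how many of the transferred balls are gold (from Urn A: 8 gold of 11; then Urn B has 8 total).
  0 gold: C(8,0)C(3,2)/C(11,2) = 3/55; then P = 4/8
  1 gold: C(8,1)C(3,1)/C(11,2) = 24/55; then P = 5/8
  2 gold: C(8,2)C(3,0)/C(11,2) = 28/55; then P = 6/8
P(gold from Urn B) = 15/22 ≈ 0.6818.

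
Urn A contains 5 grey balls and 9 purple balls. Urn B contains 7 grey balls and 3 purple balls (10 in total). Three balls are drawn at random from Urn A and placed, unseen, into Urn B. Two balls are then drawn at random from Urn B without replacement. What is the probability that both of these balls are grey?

1749/4732

Condition on how many of the transferred balls are grey (from Urn A: 5 grey of 14; then Urn B has 13 total).
  0 grey: C(5,0)C(9,3)/C(14,3) = 3/13; then P = C(7,2)/C(13,2) = 7/26
  1 grey: C(5,1)C(9,2)/C(14,3) = 45/91; then P = C(8,2)/C(13,2) = 14/39
  2 grey: C(5,2)C(9,1)/C(14,3) = 45/182; then P = C(9,2)/C(13,2) = 6/13
  3 grey: C(5,3)C(9,0)/C(14,3) = 5/182; then P = C(10,2)/C(13,2) = 15/26
P(both grey) = 1749/4732 ≈ 0.3696.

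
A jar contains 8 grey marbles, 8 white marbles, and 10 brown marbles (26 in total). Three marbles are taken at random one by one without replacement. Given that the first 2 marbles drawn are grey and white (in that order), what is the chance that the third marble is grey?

7/24

After removing 1 grey, 1 white, the jar has 7 grey out of 24 remaining.
P(third is grey | given) = 7/24 ≈ 0.2917.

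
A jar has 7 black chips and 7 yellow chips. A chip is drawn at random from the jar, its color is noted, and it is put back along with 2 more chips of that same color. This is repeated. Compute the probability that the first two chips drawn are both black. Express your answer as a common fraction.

After a black draw the jar holds 9 black out of 16.
P = (7/14)·(9/16) = 9/32 ≈ 0.2812.

9/32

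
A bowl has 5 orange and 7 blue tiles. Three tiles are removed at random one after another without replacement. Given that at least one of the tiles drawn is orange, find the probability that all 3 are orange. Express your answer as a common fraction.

P(all 3 orange) = C(5,3)/C(12,3) = 1/22; P(at least one orange) = 1 − C(7,3)/C(12,3) = 37/44.
Since 'all 3 orange' ⊆ 'at least one orange', P(all 3 | at least one) = 1/22 / 37/44 = 2/37 ≈ 0.0541.

2/37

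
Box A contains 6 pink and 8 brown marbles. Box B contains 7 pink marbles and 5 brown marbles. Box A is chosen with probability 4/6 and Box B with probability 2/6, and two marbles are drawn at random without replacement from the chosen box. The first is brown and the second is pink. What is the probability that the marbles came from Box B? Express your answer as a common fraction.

P(E | Box A) = 24/91; P(E | Box B) = 35/132.
P(E) = 2/3·24/91 + 1/3·35/132 = 9521/36036.
By Bayes' rule, P(Box B | E) = 35/396 / 9521/36036 = 3185/9521 ≈ 0.3345.

3185/9521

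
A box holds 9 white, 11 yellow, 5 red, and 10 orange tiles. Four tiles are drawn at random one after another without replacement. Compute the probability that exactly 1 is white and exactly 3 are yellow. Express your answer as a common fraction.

27/952

Unordered draws without replacement: count favorable combinations over C(35,4).
Favorable = C(9,1) · C(11,3) · C(5,0) · C(10,0) = 1485; total = C(35,4) = 52360.
P = 1485/52360 = 27/952 ≈ 0.0284.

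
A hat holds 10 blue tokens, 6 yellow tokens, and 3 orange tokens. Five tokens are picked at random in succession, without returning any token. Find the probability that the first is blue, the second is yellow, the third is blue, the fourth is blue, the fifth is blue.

7/323

Multiply the conditional probability of each draw in order, without replacement, so each draw removes one from its color and from the total.
P = (10/19) · (6/18) · (9/17) · (8/16) · (7/15) = 7/323 ≈ 0.0217.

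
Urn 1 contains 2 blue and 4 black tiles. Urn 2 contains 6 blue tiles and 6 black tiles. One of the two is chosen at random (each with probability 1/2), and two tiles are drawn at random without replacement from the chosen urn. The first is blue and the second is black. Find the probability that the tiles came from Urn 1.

44/89

P(E | Urn 1) = 4/15; P(E | Urn 2) = 3/11.
P(E) = 1/2·4/15 + 1/2·3/11 = 89/330.
By Bayes' rule, P(Urn 1 | E) = 2/15 / 89/330 = 44/89 ≈ 0.4944.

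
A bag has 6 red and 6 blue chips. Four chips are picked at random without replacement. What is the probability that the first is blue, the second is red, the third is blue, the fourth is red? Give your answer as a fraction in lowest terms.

Multiply the conditional probability of each draw in order, without replacement, so each draw removes one from its color and from the total.
P = (6/12) · (6/11) · (5/10) · (5/9) = 5/66 ≈ 0.0758.

5/66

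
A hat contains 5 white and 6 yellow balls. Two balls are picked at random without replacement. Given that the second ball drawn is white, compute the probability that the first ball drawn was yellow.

P(first=yellow and the second ball drawn is white) = (6/11)·(5/10) = 3/11.
P(the second ball drawn is white) = Σ over first color = 2/11 + 3/11 = 5/11.
By Bayes, P(first=yellow | the second ball drawn is white) = 3/11 / 5/11 = 3/5 ≈ 0.6000.

3/5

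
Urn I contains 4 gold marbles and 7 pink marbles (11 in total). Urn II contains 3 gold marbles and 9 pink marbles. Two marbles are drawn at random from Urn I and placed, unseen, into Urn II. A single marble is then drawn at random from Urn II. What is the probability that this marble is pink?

Condition on how many of the transferred marbles are pink (from Urn I: 7 pink of 11; then Urn II has 14 total).
  0 pink: C(7,0)C(4,2)/C(11,2) = 6/55; then P = 9/14
  1 pink: C(7,1)C(4,1)/C(11,2) = 28/55; then P = 10/14
  2 pink: C(7,2)C(4,0)/C(11,2) = 21/55; then P = 11/14
P(pink from Urn II) = 113/154 ≈ 0.7338.

113/154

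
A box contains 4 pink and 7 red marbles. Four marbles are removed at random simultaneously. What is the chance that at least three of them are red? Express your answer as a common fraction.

Sum the hypergeometric tail for j = 3,…,4 red marbles.
Favorable = C(7,3)·C(4,1) + C(7,4)·C(4,0) = 175; total = C(11,4) = 330.
P = 175/330 = 35/66 ≈ 0.5303.

35/66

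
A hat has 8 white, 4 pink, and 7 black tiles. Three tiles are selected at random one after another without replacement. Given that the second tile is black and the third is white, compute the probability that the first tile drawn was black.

6/17

P(first=black and the second tile is black and the third is white) = (7/19)·(6/18)·(8/17) = 56/969.
P(E) = Σ over first color = 196/2907 + 112/2907 + 56/969 = 28/171.
By Bayes, P(first=black | E) = 56/969 / 28/171 = 6/17 ≈ 0.3529.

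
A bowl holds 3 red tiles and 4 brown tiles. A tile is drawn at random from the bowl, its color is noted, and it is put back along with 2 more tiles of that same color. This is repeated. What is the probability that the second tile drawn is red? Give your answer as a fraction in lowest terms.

Condition on the first draw. If first is red (prob 3/7), second-red has prob (5)/(9); if not (prob 4/7), it has prob 3/(9).
P = (3/7)·(5/9) + (4/7)·(3/9) = 3/7 ≈ 0.4286.

3/7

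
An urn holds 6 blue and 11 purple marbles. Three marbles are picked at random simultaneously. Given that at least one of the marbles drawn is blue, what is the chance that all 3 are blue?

4/103

P(all 3 blue) = C(6,3)/C(17,3) = 1/34; P(at least one blue) = 1 − C(11,3)/C(17,3) = 103/136.
Since 'all 3 blue' ⊆ 'at least one blue', P(all 3 | at least one) = 1/34 / 103/136 = 4/103 ≈ 0.0388.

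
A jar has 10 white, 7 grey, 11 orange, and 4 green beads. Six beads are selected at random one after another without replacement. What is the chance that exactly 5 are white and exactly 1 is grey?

Unordered draws without replacement: count favorable combinations over C(32,6).
Favorable = C(10,5) · C(7,1) · C(11,0) · C(4,0) = 1764; total = C(32,6) = 906192.
P = 1764/906192 = 7/3596 ≈ 0.0019.

7/3596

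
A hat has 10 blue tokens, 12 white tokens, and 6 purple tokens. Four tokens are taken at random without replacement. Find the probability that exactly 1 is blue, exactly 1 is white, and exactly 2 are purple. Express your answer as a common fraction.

8/91

Unordered draws without replacement: count favorable combinations over C(28,4).
Favorable = C(10,1) · C(12,1) · C(6,2) = 1800; total = C(28,4) = 20475.
P = 1800/20475 = 8/91 ≈ 0.0879.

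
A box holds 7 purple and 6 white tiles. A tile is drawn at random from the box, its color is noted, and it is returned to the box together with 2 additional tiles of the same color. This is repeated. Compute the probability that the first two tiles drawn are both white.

After a white draw the box holds 8 white out of 15.
P = (6/13)·(8/15) = 16/65 ≈ 0.2462.

16/65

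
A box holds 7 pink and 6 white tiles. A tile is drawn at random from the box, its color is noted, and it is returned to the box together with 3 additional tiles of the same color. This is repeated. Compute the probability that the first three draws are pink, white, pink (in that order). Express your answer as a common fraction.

Track the composition after each reinforcement of +3.
P = (7/13) · (6/16) · (10/19) = 105/988 ≈ 0.1063.

105/988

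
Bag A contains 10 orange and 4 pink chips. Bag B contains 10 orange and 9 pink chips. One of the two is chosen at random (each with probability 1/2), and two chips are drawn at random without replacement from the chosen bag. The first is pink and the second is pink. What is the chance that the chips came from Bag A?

57/239

P(E | Bag A) = 6/91; P(E | Bag B) = 4/19.
P(E) = 1/2·6/91 + 1/2·4/19 = 239/1729.
By Bayes' rule, P(Bag A | E) = 3/91 / 239/1729 = 57/239 ≈ 0.2385.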